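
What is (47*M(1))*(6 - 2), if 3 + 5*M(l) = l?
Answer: -376/5 ≈ -75.200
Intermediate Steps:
M(l) = -3/5 + l/5
(47*M(1))*(6 - 2) = (47*(-3/5 + (1/5)*1))*(6 - 2) = (47*(-3/5 + 1/5))*4 = (47*(-2/5))*4 = -94/5*4 = -376/5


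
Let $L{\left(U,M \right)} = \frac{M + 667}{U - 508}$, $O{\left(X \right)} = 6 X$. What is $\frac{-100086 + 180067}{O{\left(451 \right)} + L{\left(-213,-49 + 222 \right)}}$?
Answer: $\frac{8238043}{278598} \approx 29.57$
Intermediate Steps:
$L{\left(U,M \right)} = \frac{667 + M}{-508 + U}$
$\frac{-100086 + 180067}{O{\left(451 \right)} + L{\left(-213,-49 + 222 \right)}} = \frac{-100086 + 180067}{6 \cdot 451 + \frac{667 + \left(-49 + 222\right)}{-508 - 213}} = \frac{79981}{2706 + \frac{667 + 173}{-721}} = \frac{79981}{2706 - \frac{120}{103}} = \frac{79981}{\frac{278598}{103}} = 79981 \cdot \frac{103}{278598} = \frac{8238043}{278598}$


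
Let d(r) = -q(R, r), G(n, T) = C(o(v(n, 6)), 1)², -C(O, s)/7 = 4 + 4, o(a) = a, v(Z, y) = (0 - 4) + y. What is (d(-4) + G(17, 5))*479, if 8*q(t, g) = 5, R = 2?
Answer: 12014757/8 ≈ 1.5018e+6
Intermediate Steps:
v(Z, y) = -4 + y
C(O, s) = -56 (C(O, s) = -7*(4 + 4) = -7*8 = -56)
q(t, g) = 5/8 (q(t, g) = (⅛)*5 = 5/8)
G(n, T) = 3136 (G(n, T) = (-56)² = 3136)
d(r) = -5/8 (d(r) = -1*5/8 = -5/8)
(d(-4) + G(17, 5))*479 = (-5/8 + 3136)*479 = (25083/8)*479 = 12014757/8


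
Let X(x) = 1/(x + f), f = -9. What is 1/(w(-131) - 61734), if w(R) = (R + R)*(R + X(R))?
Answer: -70/1918709 ≈ -3.6483e-5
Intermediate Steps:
X(x) = 1/(-9 + x) (X(x) = 1/(x - 9) = 1/(-9 + x))
w(R) = 2*R*(R + 1/(-9 + R)) (w(R) = (R + R)*(R + 1/(-9 + R)) = (2*R)*(R + 1/(-9 + R)) = 2*R*(R + 1/(-9 + R)))
1/(w(-131) - 61734) = 1/(2*(-131)*(1 - 131*(-9 - 131))/(-9 - 131) - 61734) = 1/(2*(-131)*(1 - 131*(-140))/(-140) - 61734) = 1/(2*(-131)*(-1/140)*(1 + 18340) - 61734) = 1/(2*(-131)*(-1/140)*18341 - 61734) = 1/(2402671/70 - 61734) = 1/(-1918709/70) = -70/1918709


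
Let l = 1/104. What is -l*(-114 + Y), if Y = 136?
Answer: -11/52 ≈ -0.21154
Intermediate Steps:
l = 1/104 ≈ 0.0096154
-l*(-114 + Y) = -(-114 + 136)/104 = -22/104 = -1*11/52 = -11/52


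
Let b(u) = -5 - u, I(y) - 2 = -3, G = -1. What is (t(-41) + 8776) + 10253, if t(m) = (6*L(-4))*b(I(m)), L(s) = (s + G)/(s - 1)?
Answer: 19005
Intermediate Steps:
I(y) = -1 (I(y) = 2 - 3 = -1)
L(s) = 1 (L(s) = (s - 1)/(s - 1) = (-1 + s)/(-1 + s) = 1)
t(m) = -24 (t(m) = (6*1)*(-5 - 1*(-1)) = 6*(-5 + 1) = 6*(-4) = -24)
(t(-41) + 8776) + 10253 = (-24 + 8776) + 10253 = 8752 + 10253 = 19005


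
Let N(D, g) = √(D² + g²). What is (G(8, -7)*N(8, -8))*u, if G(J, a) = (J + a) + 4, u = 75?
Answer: 3000*√2 ≈ 4242.6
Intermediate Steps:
G(J, a) = 4 + J + a
(G(8, -7)*N(8, -8))*u = ((4 + 8 - 7)*√(8² + (-8)²))*75 = (5*√(64 + 64))*75 = (5*√128)*75 = (5*(8*√2))*75 = (40*√2)*75 = 3000*√2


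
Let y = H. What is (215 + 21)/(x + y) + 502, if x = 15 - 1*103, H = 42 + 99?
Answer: 26842/53 ≈ 506.45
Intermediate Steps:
H = 141
x = -88 (x = 15 - 103 = -88)
y = 141
(215 + 21)/(x + y) + 502 = (215 + 21)/(-88 + 141) + 502 = 236/53 + 502 = 26842/53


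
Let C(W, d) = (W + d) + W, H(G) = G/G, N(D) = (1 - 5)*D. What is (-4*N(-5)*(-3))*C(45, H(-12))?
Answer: 21840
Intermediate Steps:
N(D) = -4*D
H(G) = 1
C(W, d) = d + 2*W
(-4*N(-5)*(-3))*C(45, H(-12)) = (-(-16)*(-5)*(-3))*(1 + 2*45) = (-4*20*(-3))*(1 + 90) = -80*(-3)*91 = 240*91 = 21840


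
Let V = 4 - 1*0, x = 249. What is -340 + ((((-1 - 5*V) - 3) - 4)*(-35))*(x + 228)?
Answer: 467120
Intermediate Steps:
V = 4 (V = 4 + 0 = 4)
-340 + ((((-1 - 5*V) - 3) - 4)*(-35))*(x + 228) = -340 + ((((-1 - 5*4) - 3) - 4)*(-35))*(249 + 228) = -340 + ((((-1 - 20) - 3) - 4)*(-35))*477 = -340 + (((-21 - 3) - 4)*(-35))*477 = -340 + ((-24 - 4)*(-35))*477 = -340 - 28*(-35)*477 = -340 + 980*477 = -340 + 467460 = 467120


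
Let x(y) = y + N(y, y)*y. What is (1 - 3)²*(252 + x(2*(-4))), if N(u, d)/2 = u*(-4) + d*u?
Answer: -5168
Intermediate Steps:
N(u, d) = -8*u + 2*d*u (N(u, d) = 2*(u*(-4) + d*u) = 2*(-4*u + d*u) = -8*u + 2*d*u)
x(y) = y + 2*y²*(-4 + y) (x(y) = y + (2*y*(-4 + y))*y = y + 2*y²*(-4 + y))
(1 - 3)²*(252 + x(2*(-4))) = (1 - 3)²*(252 + (2*(-4))*(1 + 2*(2*(-4))*(-4 + 2*(-4)))) = (-2)²*(252 - 8*(1 + 2*(-8)*(-4 - 8))) = 4*(252 - 8*(1 + 2*(-8)*(-12))) = 4*(252 - 8*(1 + 192)) = 4*(252 - 8*193) = 4*(252 - 1544) = 4*(-1292) = -5168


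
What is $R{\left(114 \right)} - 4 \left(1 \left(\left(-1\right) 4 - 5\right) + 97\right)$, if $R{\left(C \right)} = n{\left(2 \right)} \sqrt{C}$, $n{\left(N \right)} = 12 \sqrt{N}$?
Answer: $-352 + 24 \sqrt{57} \approx -170.8$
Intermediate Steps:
$R{\left(C \right)} = 12 \sqrt{2} \sqrt{C}$
$R{\left(114 \right)} - 4 \left(1 \left(\left(-1\right) 4 - 5\right) + 97\right) = 12 \sqrt{2} \sqrt{114} - 4 \left(1 \left(\left(-1\right) 4 - 5\right) + 97\right) = 24 \sqrt{57} - 4 \left(1 \left(-4 - 5\right) + 97\right) = 24 \sqrt{57} - 4 \left(1 \left(-9\right) + 97\right) = 24 \sqrt{57} - 4 \left(-9 + 97\right) = 24 \sqrt{57} - 352 = -352 + 24 \sqrt{57}$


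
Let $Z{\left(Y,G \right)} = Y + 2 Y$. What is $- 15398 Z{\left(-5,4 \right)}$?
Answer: $230970$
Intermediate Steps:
$Z{\left(Y,G \right)} = 3 Y$
$- 15398 Z{\left(-5,4 \right)} = - 15398 \cdot 3 \left(-5\right) = \left(-15398\right) \left(-15\right) = 230970$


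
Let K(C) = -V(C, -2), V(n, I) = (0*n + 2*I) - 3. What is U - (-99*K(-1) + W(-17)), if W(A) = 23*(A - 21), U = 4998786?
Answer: 5000353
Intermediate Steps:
V(n, I) = -3 + 2*I (V(n, I) = (0 + 2*I) - 3 = 2*I - 3 = -3 + 2*I)
W(A) = -483 + 23*A (W(A) = 23*(-21 + A) = -483 + 23*A)
K(C) = 7 (K(C) = -(-3 + 2*(-2)) = -(-3 - 4) = -1*(-7) = 7)
U - (-99*K(-1) + W(-17)) = 4998786 - (-99*7 + (-483 + 23*(-17))) = 4998786 - (-693 + (-483 - 391)) = 4998786 - (-693 - 874) = 4998786 - 1*(-1567) = 4998786 + 1567 = 5000353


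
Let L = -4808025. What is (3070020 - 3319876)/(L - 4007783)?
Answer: 3904/137747 ≈ 0.028342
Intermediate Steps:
(3070020 - 3319876)/(L - 4007783) = (3070020 - 3319876)/(-4808025 - 4007783) = -249856/(-8815808) = -249856*(-1/8815808) = 3904/137747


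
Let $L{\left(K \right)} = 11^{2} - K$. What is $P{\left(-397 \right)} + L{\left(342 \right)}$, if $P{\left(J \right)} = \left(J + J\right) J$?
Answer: $314997$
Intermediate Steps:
$L{\left(K \right)} = 121 - K$
$P{\left(J \right)} = 2 J^{2}$ ($P{\left(J \right)} = 2 J J = 2 J^{2}$)
$P{\left(-397 \right)} + L{\left(342 \right)} = 2 \left(-397\right)^{2} + \left(121 - 342\right) = 2 \cdot 157609 + \left(121 - 342\right) = 315218 - 221 = 314997$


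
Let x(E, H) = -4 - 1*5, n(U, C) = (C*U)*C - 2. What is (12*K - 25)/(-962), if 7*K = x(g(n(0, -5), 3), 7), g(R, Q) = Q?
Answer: 283/6734 ≈ 0.042026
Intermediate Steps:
n(U, C) = -2 + U*C**2 (n(U, C) = U*C**2 - 2 = -2 + U*C**2)
x(E, H) = -9 (x(E, H) = -4 - 5 = -9)
K = -9/7 (K = (1/7)*(-9) = -9/7 ≈ -1.2857)
(12*K - 25)/(-962) = (12*(-9/7) - 25)/(-962) = (-108/7 - 25)*(-1/962) = -283/7*(-1/962) = 283/6734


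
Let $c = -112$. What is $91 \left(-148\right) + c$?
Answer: $-13580$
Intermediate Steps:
$91 \left(-148\right) + c = 91 \left(-148\right) - 112 = -13468 - 112 = -13580$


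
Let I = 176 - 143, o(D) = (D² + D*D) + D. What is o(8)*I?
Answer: 4488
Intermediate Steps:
o(D) = D + 2*D² (o(D) = (D² + D²) + D = 2*D² + D = D + 2*D²)
I = 33
o(8)*I = (8*(1 + 2*8))*33 = (8*(1 + 16))*33 = (8*17)*33 = 136*33 = 4488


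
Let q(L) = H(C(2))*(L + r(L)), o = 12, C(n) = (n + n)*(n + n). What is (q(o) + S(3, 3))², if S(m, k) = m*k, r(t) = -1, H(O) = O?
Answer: 34225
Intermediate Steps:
C(n) = 4*n² (C(n) = (2*n)*(2*n) = 4*n²)
S(m, k) = k*m
q(L) = -16 + 16*L (q(L) = (4*2²)*(L - 1) = (4*4)*(-1 + L) = 16*(-1 + L) = -16 + 16*L)
(q(o) + S(3, 3))² = ((-16 + 16*12) + 3*3)² = ((-16 + 192) + 9)² = (176 + 9)² = 185² = 34225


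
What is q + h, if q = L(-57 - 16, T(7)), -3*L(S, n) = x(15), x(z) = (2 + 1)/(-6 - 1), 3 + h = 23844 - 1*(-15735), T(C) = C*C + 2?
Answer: 277033/7 ≈ 39576.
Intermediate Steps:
T(C) = 2 + C**2 (T(C) = C**2 + 2 = 2 + C**2)
h = 39576 (h = -3 + (23844 - 1*(-15735)) = -3 + (23844 + 15735) = -3 + 39579 = 39576)
x(z) = -3/7 (x(z) = 3/(-7) = 3*(-1/7) = -3/7)
L(S, n) = 1/7 (L(S, n) = -1/3*(-3/7) = 1/7)
q = 1/7 ≈ 0.14286
q + h = 1/7 + 39576 = 277033/7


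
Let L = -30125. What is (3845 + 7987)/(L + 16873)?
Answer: -2958/3313 ≈ -0.89285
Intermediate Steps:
(3845 + 7987)/(L + 16873) = (3845 + 7987)/(-30125 + 16873) = 11832/(-13252) = 11832*(-1/13252) = -2958/3313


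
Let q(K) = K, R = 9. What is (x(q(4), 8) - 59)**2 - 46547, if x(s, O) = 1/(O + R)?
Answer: -12448079/289 ≈ -43073.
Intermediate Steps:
x(s, O) = 1/(9 + O) (x(s, O) = 1/(O + 9) = 1/(9 + O))
(x(q(4), 8) - 59)**2 - 46547 = (1/(9 + 8) - 59)**2 - 46547 = (1/17 - 59)**2 - 46547 = (-1002/17)**2 - 46547 = 1004004/289 - 46547 = -12448079/289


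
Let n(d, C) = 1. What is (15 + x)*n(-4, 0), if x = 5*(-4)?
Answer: -5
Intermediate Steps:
x = -20
(15 + x)*n(-4, 0) = (15 - 20)*1 = -5*1 = -5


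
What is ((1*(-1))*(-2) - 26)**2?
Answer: 576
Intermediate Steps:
((1*(-1))*(-2) - 26)**2 = (-1*(-2) - 26)**2 = (2 - 26)**2 = (-24)**2 = 576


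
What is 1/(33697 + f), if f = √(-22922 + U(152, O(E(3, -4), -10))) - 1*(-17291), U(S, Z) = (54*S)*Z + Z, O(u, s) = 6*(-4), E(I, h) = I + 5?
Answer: 25494/1299998041 - I*√219938/2599996082 ≈ 1.9611e-5 - 1.8038e-7*I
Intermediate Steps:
E(I, h) = 5 + I
O(u, s) = -24
U(S, Z) = Z + 54*S*Z (U(S, Z) = 54*S*Z + Z = Z + 54*S*Z)
f = 17291 + I*√219938 (f = √(-22922 - 24*(1 + 54*152)) - 1*(-17291) = √(-22922 - 24*(1 + 8208)) + 17291 = √(-22922 - 24*8209) + 17291 = √(-22922 - 197016) + 17291 = √(-219938) + 17291 = I*√219938 + 17291 = 17291 + I*√219938 ≈ 17291.0 + 468.98*I)
1/(33697 + f) = 1/(33697 + (17291 + I*√219938)) = 1/(50988 + I*√219938)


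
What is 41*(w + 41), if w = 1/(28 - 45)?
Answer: 28536/17 ≈ 1678.6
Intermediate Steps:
w = -1/17 (w = 1/(-17) = -1/17 ≈ -0.058824)
41*(w + 41) = 41*(-1/17 + 41) = 41*(696/17) = 28536/17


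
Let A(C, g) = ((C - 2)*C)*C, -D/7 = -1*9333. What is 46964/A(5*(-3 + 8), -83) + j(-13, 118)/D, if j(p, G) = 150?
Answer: 1023453778/313044375 ≈ 3.2694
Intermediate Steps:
D = 65331 (D = -(-7)*9333 = -7*(-9333) = 65331)
A(C, g) = C²*(-2 + C) (A(C, g) = ((-2 + C)*C)*C = (C*(-2 + C))*C = C²*(-2 + C))
46964/A(5*(-3 + 8), -83) + j(-13, 118)/D = 46964/(((5*(-3 + 8))²*(-2 + 5*(-3 + 8)))) + 150/65331 = 46964/(((5*5)²*(-2 + 5*5))) + 150*(1/65331) = 46964/((25²*(-2 + 25))) + 50/21777 = 46964/((625*23)) + 50/21777 = 46964/14375 + 50/21777 = 1023453778/313044375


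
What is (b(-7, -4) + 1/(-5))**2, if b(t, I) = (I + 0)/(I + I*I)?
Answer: 64/225 ≈ 0.28444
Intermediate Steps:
b(t, I) = I/(I + I**2)
(b(-7, -4) + 1/(-5))**2 = (1/(1 - 4) + 1/(-5))**2 = (1/(-3) - 1/5)**2 = (-1/3 - 1/5)**2 = (-8/15)**2 = 64/225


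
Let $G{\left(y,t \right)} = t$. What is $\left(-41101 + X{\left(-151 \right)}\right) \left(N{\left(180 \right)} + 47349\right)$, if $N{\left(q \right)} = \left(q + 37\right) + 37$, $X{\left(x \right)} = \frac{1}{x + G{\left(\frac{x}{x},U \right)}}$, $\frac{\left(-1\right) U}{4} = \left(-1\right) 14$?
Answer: $- \frac{185870483388}{95} \approx -1.9565 \cdot 10^{9}$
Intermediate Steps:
$U = 56$ ($U = - 4 \left(\left(-1\right) 14\right) = \left(-4\right) \left(-14\right) = 56$)
$X{\left(x \right)} = \frac{1}{56 + x}$ ($X{\left(x \right)} = \frac{1}{x + 56} = \frac{1}{56 + x}$)
$N{\left(q \right)} = 74 + q$ ($N{\left(q \right)} = \left(37 + q\right) + 37 = 74 + q$)
$\left(-41101 + X{\left(-151 \right)}\right) \left(N{\left(180 \right)} + 47349\right) = \left(-41101 + \frac{1}{56 - 151}\right) \left(\left(74 + 180\right) + 47349\right) = \left(-41101 + \frac{1}{-95}\right) \left(254 + 47349\right) = \left(-41101 - \frac{1}{95}\right) 47603 = \left(- \frac{3904596}{95}\right) 47603 = - \frac{185870483388}{95}$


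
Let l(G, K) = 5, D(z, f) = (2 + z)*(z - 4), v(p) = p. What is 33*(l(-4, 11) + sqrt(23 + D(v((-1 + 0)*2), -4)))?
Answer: 165 + 33*sqrt(23) ≈ 323.26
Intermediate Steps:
D(z, f) = (-4 + z)*(2 + z) (D(z, f) = (2 + z)*(-4 + z) = (-4 + z)*(2 + z))
33*(l(-4, 11) + sqrt(23 + D(v((-1 + 0)*2), -4))) = 33*(5 + sqrt(23 + (-8 + ((-1 + 0)*2)**2 - 2*(-1 + 0)*2))) = 33*(5 + sqrt(23 + (-8 + (-1*2)**2 - (-2)*2))) = 33*(5 + sqrt(23 + (-8 + (-2)**2 - 2*(-2)))) = 33*(5 + sqrt(23 + (-8 + 4 + 4))) = 33*(5 + sqrt(23 + 0)) = 33*(5 + sqrt(23)) = 165 + 33*sqrt(23)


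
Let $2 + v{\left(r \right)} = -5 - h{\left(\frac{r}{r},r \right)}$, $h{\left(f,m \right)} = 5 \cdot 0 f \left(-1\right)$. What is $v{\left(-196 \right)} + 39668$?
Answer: $39661$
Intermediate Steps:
$h{\left(f,m \right)} = 0$ ($h{\left(f,m \right)} = 0 f \left(-1\right) = 0 \left(-1\right) = 0$)
$v{\left(r \right)} = -7$ ($v{\left(r \right)} = -2 - 5 = -7$)
$v{\left(-196 \right)} + 39668 = -7 + 39668 = 39661$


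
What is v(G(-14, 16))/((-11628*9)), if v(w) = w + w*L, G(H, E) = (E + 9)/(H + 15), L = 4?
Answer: -125/104652 ≈ -0.0011944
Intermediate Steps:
G(H, E) = (9 + E)/(15 + H)
v(w) = 5*w (v(w) = w + w*4 = w + 4*w = 5*w)
v(G(-14, 16))/((-11628*9)) = (5*((9 + 16)/(15 - 14)))/((-11628*9)) = (5*(25/1))/(-104652) = (5*(1*25))*(-1/104652) = (5*25)*(-1/104652) = 125*(-1/104652) = -125/104652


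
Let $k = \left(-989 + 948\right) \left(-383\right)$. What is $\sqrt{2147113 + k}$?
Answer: $8 \sqrt{33794} \approx 1470.7$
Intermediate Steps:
$k = 15703$ ($k = \left(-41\right) \left(-383\right) = 15703$)
$\sqrt{2147113 + k} = \sqrt{2147113 + 15703} = \sqrt{2162816} = 8 \sqrt{33794}$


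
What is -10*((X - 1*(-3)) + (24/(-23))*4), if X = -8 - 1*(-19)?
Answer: -2260/23 ≈ -98.261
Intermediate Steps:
X = 11 (X = -8 + 19 = 11)
-10*((X - 1*(-3)) + (24/(-23))*4) = -10*((11 - 1*(-3)) + (24/(-23))*4) = -10*((11 + 3) + (24*(-1/23))*4) = -10*(14 - 24/23*4) = -10*(14 - 96/23) = -10*226/23 = -2260/23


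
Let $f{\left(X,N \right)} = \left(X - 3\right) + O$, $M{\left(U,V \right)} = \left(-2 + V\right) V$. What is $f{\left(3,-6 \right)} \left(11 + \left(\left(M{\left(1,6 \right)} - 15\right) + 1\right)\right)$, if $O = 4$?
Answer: $84$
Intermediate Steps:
$M{\left(U,V \right)} = V \left(-2 + V\right)$
$f{\left(X,N \right)} = 1 + X$ ($f{\left(X,N \right)} = \left(X - 3\right) + 4 = \left(-3 + X\right) + 4 = 1 + X$)
$f{\left(3,-6 \right)} \left(11 + \left(\left(M{\left(1,6 \right)} - 15\right) + 1\right)\right) = \left(1 + 3\right) \left(11 - \left(14 - 6 \left(-2 + 6\right)\right)\right) = 4 \left(11 + \left(\left(6 \cdot 4 - 15\right) + 1\right)\right) = 4 \left(11 + \left(\left(24 - 15\right) + 1\right)\right) = 4 \left(11 + \left(9 + 1\right)\right) = 4 \left(11 + 10\right) = 4 \cdot 21 = 84$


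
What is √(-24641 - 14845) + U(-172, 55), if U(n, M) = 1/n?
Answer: -1/172 + I*√39486 ≈ -0.005814 + 198.71*I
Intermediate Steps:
√(-24641 - 14845) + U(-172, 55) = √(-24641 - 14845) + 1/(-172) = √(-39486) - 1/172 = I*√39486 - 1/172 = -1/172 + I*√39486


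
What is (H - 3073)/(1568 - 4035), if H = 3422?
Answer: -349/2467 ≈ -0.14147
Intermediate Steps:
(H - 3073)/(1568 - 4035) = (3422 - 3073)/(1568 - 4035) = 349/(-2467) = 349*(-1/2467) = -349/2467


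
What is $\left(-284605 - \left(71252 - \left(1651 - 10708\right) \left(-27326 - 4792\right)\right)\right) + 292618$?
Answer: $290829487$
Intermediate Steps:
$\left(-284605 - \left(71252 - \left(1651 - 10708\right) \left(-27326 - 4792\right)\right)\right) + 292618 = \left(-284605 - -290821474\right) + 292618 = \left(-284605 + \left(290892726 - 71252\right)\right) + 292618 = \left(-284605 + 290821474\right) + 292618 = 290536869 + 292618 = 290829487$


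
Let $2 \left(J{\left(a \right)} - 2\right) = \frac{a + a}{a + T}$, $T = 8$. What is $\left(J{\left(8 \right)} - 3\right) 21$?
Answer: $- \frac{21}{2} \approx -10.5$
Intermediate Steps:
$J{\left(a \right)} = 2 + \frac{a}{8 + a}$ ($J{\left(a \right)} = 2 + \frac{\left(a + a\right) \frac{1}{a + 8}}{2} = 2 + \frac{2 a \frac{1}{8 + a}}{2} = 2 + \frac{a}{8 + a}$)
$\left(J{\left(8 \right)} - 3\right) 21 = \left(\frac{16 + 3 \cdot 8}{8 + 8} - 3\right) 21 = \left(\frac{16 + 24}{16} - 3\right) 21 = \left(\frac{1}{16} \cdot 40 - 3\right) 21 = \left(\frac{5}{2} - 3\right) 21 = \left(- \frac{1}{2}\right) 21 = - \frac{21}{2}$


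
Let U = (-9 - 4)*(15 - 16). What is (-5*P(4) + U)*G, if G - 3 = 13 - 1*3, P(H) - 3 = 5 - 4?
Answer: -91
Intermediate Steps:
P(H) = 4 (P(H) = 3 + (5 - 4) = 3 + 1 = 4)
U = 13 (U = -13*(-1) = 13)
G = 13 (G = 3 + (13 - 1*3) = 3 + (13 - 3) = 3 + 10 = 13)
(-5*P(4) + U)*G = (-5*4 + 13)*13 = (-20 + 13)*13 = -7*13 = -91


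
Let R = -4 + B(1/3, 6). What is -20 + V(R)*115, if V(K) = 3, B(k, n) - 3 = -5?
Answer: 325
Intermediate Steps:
B(k, n) = -2 (B(k, n) = 3 - 5 = -2)
R = -6 (R = -4 - 2 = -6)
-20 + V(R)*115 = -20 + 3*115 = -20 + 345 = 325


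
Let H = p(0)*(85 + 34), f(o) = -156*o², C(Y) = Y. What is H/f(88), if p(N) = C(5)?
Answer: -595/1208064 ≈ -0.00049252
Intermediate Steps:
p(N) = 5
H = 595 (H = 5*(85 + 34) = 5*119 = 595)
H/f(88) = 595/((-156*88²)) = 595/((-156*7744)) = 595/(-1208064) = 595*(-1/1208064) = -595/1208064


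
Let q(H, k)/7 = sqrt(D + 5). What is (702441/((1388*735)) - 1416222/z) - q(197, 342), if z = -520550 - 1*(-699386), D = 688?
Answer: -5234839767/723987740 - 21*sqrt(77) ≈ -191.50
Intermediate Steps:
z = 178836 (z = -520550 + 699386 = 178836)
q(H, k) = 21*sqrt(77) (q(H, k) = 7*sqrt(688 + 5) = 7*sqrt(693) = 7*(3*sqrt(77)) = 21*sqrt(77))
(702441/((1388*735)) - 1416222/z) - q(197, 342) = (702441/((1388*735)) - 1416222/178836) - 21*sqrt(77) = (702441/1020180 - 1416222*1/178836) - 21*sqrt(77) = (702441*(1/1020180) - 236037/29806) - 21*sqrt(77) = (234147/340060 - 236037/29806) - 21*sqrt(77) = -5234839767/723987740 - 21*sqrt(77)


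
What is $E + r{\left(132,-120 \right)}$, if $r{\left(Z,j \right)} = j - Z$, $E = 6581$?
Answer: $6329$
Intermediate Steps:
$E + r{\left(132,-120 \right)} = 6581 - 252 = 6329$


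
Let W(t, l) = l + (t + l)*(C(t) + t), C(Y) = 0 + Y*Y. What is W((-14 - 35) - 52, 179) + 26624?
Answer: 814603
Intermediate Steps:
C(Y) = Y**2 (C(Y) = 0 + Y**2 = Y**2)
W(t, l) = l + (l + t)*(t + t**2) (W(t, l) = l + (t + l)*(t**2 + t) = l + (l + t)*(t + t**2))
W((-14 - 35) - 52, 179) + 26624 = (179 + ((-14 - 35) - 52)**2 + ((-14 - 35) - 52)**3 + 179*((-14 - 35) - 52) + 179*((-14 - 35) - 52)**2) + 26624 = (179 + (-49 - 52)**2 + (-49 - 52)**3 + 179*(-49 - 52) + 179*(-49 - 52)**2) + 26624 = (179 + (-101)**2 + (-101)**3 + 179*(-101) + 179*(-101)**2) + 26624 = (179 + 10201 - 1030301 - 18079 + 179*10201) + 26624 = (179 + 10201 - 1030301 - 18079 + 1825979) + 26624 = 787979 + 26624 = 814603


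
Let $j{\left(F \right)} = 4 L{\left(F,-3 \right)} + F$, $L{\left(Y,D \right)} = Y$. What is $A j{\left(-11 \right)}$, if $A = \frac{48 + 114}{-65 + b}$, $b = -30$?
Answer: $\frac{1782}{19} \approx 93.789$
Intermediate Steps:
$A = - \frac{162}{95}$ ($A = \frac{48 + 114}{-65 - 30} = \frac{162}{-95} = 162 \left(- \frac{1}{95}\right) = - \frac{162}{95} \approx -1.7053$)
$j{\left(F \right)} = 5 F$ ($j{\left(F \right)} = 4 F + F = 5 F$)
$A j{\left(-11 \right)} = - \frac{162 \cdot 5 \left(-11\right)}{95} = \left(- \frac{162}{95}\right) \left(-55\right) = \frac{1782}{19}$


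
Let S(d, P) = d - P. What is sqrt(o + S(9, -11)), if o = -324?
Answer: 4*I*sqrt(19) ≈ 17.436*I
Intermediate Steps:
sqrt(o + S(9, -11)) = sqrt(-324 + (9 - 1*(-11))) = sqrt(-324 + (9 + 11)) = sqrt(-324 + 20) = sqrt(-304) = 4*I*sqrt(19)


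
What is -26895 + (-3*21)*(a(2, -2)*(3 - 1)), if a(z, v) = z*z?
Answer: -27399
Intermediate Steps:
a(z, v) = z²
-26895 + (-3*21)*(a(2, -2)*(3 - 1)) = -26895 + (-3*21)*(2²*(3 - 1)) = -26895 - 252*2 = -26895 - 63*8 = -26895 - 504 = -27399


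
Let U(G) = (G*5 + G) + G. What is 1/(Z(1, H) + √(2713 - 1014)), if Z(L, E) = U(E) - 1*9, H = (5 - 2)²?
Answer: 54/1217 - √1699/1217 ≈ 0.010502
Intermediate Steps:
U(G) = 7*G (U(G) = (5*G + G) + G = 6*G + G = 7*G)
H = 9 (H = 3² = 9)
Z(L, E) = -9 + 7*E (Z(L, E) = 7*E - 1*9 = 7*E - 9 = -9 + 7*E)
1/(Z(1, H) + √(2713 - 1014)) = 1/((-9 + 7*9) + √(2713 - 1014)) = 1/((-9 + 63) + √1699) = 1/(54 + √1699)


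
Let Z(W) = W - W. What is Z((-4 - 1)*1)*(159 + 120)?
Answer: 0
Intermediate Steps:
Z(W) = 0
Z((-4 - 1)*1)*(159 + 120) = 0*(159 + 120) = 0*279 = 0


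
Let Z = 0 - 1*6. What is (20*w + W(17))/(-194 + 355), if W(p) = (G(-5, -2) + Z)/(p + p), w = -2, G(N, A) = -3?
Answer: -1369/5474 ≈ -0.25009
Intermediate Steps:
Z = -6 (Z = 0 - 6 = -6)
W(p) = -9/(2*p) (W(p) = (-3 - 6)/(p + p) = -9/(2*p))
(20*w + W(17))/(-194 + 355) = (20*(-2) - 9/2/17)/(-194 + 355) = (-40 - 9/2*1/17)/161 = (-40 - 9/34)*(1/161) = -1369/34*1/161 = -1369/5474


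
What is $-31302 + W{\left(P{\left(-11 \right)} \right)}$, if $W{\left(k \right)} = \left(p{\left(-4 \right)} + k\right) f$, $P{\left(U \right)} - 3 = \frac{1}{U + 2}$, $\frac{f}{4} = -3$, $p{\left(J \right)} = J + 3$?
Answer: $- \frac{93974}{3} \approx -31325.0$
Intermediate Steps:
$p{\left(J \right)} = 3 + J$
$f = -12$ ($f = 4 \left(-3\right) = -12$)
$P{\left(U \right)} = 3 + \frac{1}{2 + U}$ ($P{\left(U \right)} = 3 + \frac{1}{U + 2} = 3 + \frac{1}{2 + U}$)
$W{\left(k \right)} = 12 - 12 k$ ($W{\left(k \right)} = \left(\left(3 - 4\right) + k\right) \left(-12\right) = \left(-1 + k\right) \left(-12\right) = 12 - 12 k$)
$-31302 + W{\left(P{\left(-11 \right)} \right)} = -31302 + \left(12 - 12 \frac{7 + 3 \left(-11\right)}{2 - 11}\right) = -31302 + \left(12 - 12 \frac{7 - 33}{-9}\right) = -31302 + \left(12 - 12 \left(\left(- \frac{1}{9}\right) \left(-26\right)\right)\right) = -31302 + \left(12 - \frac{104}{3}\right) = -31302 - \frac{68}{3} = - \frac{93974}{3}$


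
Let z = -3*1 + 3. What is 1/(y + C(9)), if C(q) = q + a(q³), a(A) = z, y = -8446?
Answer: -1/8437 ≈ -0.00011853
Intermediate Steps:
z = 0 (z = -3 + 3 = 0)
a(A) = 0
C(q) = q (C(q) = q + 0 = q)
1/(y + C(9)) = 1/(-8446 + 9) = 1/(-8437) = -1/8437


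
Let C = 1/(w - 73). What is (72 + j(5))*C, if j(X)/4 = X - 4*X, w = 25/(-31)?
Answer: -93/572 ≈ -0.16259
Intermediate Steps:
w = -25/31 (w = 25*(-1/31) = -25/31 ≈ -0.80645)
C = -31/2288 (C = 1/(-25/31 - 73) = 1/(-2288/31) = -31/2288 ≈ -0.013549)
j(X) = -12*X (j(X) = 4*(X - 4*X) = 4*(-3*X) = -12*X)
(72 + j(5))*C = (72 - 12*5)*(-31/2288) = (72 - 60)*(-31/2288) = 12*(-31/2288) = -93/572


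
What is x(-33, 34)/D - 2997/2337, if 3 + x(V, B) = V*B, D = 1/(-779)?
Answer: 682695126/779 ≈ 8.7637e+5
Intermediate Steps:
D = -1/779 ≈ -0.0012837
x(V, B) = -3 + B*V (x(V, B) = -3 + V*B = -3 + B*V)
x(-33, 34)/D - 2997/2337 = (-3 + 34*(-33))/(-1/779) - 2997/2337 = (-3 - 1122)*(-779) - 2997*1/2337 = -1125*(-779) - 999/779 = 876375 - 999/779 = 682695126/779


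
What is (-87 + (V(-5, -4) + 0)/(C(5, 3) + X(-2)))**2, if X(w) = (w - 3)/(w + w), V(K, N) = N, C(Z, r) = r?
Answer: 2235025/289 ≈ 7733.6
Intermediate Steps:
X(w) = (-3 + w)/(2*w) (X(w) = (-3 + w)/((2*w)) = (-3 + w)*(1/(2*w)) = (-3 + w)/(2*w))
(-87 + (V(-5, -4) + 0)/(C(5, 3) + X(-2)))**2 = (-87 + (-4 + 0)/(3 + (1/2)*(-3 - 2)/(-2)))**2 = (-87 - 4/(3 + (1/2)*(-1/2)*(-5)))**2 = (-87 - 4/(3 + 5/4))**2 = (-87 - 4/17/4)**2 = (-87 - 4*4/17)**2 = (-87 - 16/17)**2 = (-1495/17)**2 = 2235025/289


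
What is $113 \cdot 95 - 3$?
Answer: $10732$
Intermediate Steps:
$113 \cdot 95 - 3 = 10735 - 3 = 10732$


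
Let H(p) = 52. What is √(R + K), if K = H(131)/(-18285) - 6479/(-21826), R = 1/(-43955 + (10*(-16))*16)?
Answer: √1020997219398801124690/58932055210 ≈ 0.54220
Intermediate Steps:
R = -1/46515 (R = 1/(-43955 - 160*16) = 1/(-43955 - 2560) = 1/(-46515) = -1/46515 ≈ -2.1498e-5)
K = 117333563/399088410 (K = 52/(-18285) - 6479/(-21826) = 52*(-1/18285) - 6479*(-1/21826) = -52/18285 + 6479/21826 = 117333563/399088410 ≈ 0.29400)
√(R + K) = √(-1/46515 + 117333563/399088410) = √(17324989189/58932055210) = √1020997219398801124690/58932055210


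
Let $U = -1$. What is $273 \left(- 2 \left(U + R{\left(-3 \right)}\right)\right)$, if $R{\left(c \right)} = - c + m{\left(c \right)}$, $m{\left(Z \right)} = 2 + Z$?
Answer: $-546$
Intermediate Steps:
$R{\left(c \right)} = 2$ ($R{\left(c \right)} = - c + \left(2 + c\right) = 2$)
$273 \left(- 2 \left(U + R{\left(-3 \right)}\right)\right) = 273 \left(- 2 \left(-1 + 2\right)\right) = 273 \left(\left(-2\right) 1\right) = 273 \left(-2\right) = -546$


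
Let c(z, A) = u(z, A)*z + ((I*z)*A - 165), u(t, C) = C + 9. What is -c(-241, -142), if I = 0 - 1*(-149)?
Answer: -5130966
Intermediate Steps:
I = 149 (I = 0 + 149 = 149)
u(t, C) = 9 + C
c(z, A) = -165 + z*(9 + A) + 149*A*z (c(z, A) = (9 + A)*z + ((149*z)*A - 165) = z*(9 + A) + (149*A*z - 165) = z*(9 + A) + (-165 + 149*A*z) = -165 + z*(9 + A) + 149*A*z)
-c(-241, -142) = -(-165 + 9*(-241) + 150*(-142)*(-241)) = -(-165 - 2169 + 5133300) = -1*5130966 = -5130966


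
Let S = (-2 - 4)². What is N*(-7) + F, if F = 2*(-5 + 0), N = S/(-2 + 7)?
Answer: -302/5 ≈ -60.400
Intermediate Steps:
S = 36 (S = (-6)² = 36)
N = 36/5 (N = 36/(-2 + 7) = 36/5 ≈ 7.2000)
F = -10 (F = 2*(-5) = -10)
N*(-7) + F = (36/5)*(-7) - 10 = -252/5 - 10 = -302/5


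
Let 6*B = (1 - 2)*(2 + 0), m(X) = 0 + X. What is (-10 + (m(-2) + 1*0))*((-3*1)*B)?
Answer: -12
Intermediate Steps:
m(X) = X
B = -⅓ (B = ((1 - 2)*(2 + 0))/6 = (-1*2)/6 = (⅙)*(-2) = -⅓ ≈ -0.33333)
(-10 + (m(-2) + 1*0))*((-3*1)*B) = (-10 + (-2 + 1*0))*(-3*1*(-⅓)) = (-10 + (-2 + 0))*(-3*(-⅓)) = (-10 - 2)*1 = -12*1 = -12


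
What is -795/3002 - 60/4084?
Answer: -856725/3065042 ≈ -0.27951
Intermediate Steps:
-795/3002 - 60/4084 = -795*1/3002 - 60*1/4084 = -795/3002 - 15/1021 = -856725/3065042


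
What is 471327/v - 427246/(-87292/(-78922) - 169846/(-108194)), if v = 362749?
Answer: -330843010012279522163/2072118113589585 ≈ -1.5966e+5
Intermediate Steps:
471327/v - 427246/(-87292/(-78922) - 169846/(-108194)) = 471327/362749 - 427246/(-87292/(-78922) - 169846/(-108194)) = 471327*(1/362749) - 427246/(-87292*(-1/78922) - 169846*(-1/108194)) = 471327/362749 - 427246/(43646/39461 + 84923/54097) = 471327/362749 - 427246/5712264165/2134721717 = 471327/362749 - 427246*2134721717/5712264165 = 471327/362749 - 912051314701382/5712264165 = -330843010012279522163/2072118113589585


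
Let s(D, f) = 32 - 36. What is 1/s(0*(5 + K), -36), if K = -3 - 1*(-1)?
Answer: -¼ ≈ -0.25000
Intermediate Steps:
K = -2 (K = -3 + 1 = -2)
s(D, f) = -4
1/s(0*(5 + K), -36) = 1/(-4) = -¼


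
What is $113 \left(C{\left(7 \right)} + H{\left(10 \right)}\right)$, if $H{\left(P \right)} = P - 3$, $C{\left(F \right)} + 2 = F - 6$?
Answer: $678$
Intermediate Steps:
$C{\left(F \right)} = -8 + F$ ($C{\left(F \right)} = -2 + \left(F - 6\right) = -2 + \left(-6 + F\right) = -8 + F$)
$H{\left(P \right)} = -3 + P$ ($H{\left(P \right)} = P - 3 = -3 + P$)
$113 \left(C{\left(7 \right)} + H{\left(10 \right)}\right) = 113 \left(\left(-8 + 7\right) + \left(-3 + 10\right)\right) = 113 \left(-1 + 7\right) = 113 \cdot 6 = 678$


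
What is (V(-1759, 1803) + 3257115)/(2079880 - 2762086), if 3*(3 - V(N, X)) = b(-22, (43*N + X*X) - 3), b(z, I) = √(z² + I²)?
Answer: -542853/113701 + √10081698179045/2046618 ≈ -3.2230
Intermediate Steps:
b(z, I) = √(I² + z²)
V(N, X) = 3 - √(484 + (-3 + X² + 43*N)²)/3 (V(N, X) = 3 - √(((43*N + X*X) - 3)² + (-22)²)/3 = 3 - √(((43*N + X²) - 3)² + 484)/3 = 3 - √(((X² + 43*N) - 3)² + 484)/3 = 3 - √((-3 + X² + 43*N)² + 484)/3 = 3 - √(484 + (-3 + X² + 43*N)²)/3)
(V(-1759, 1803) + 3257115)/(2079880 - 2762086) = ((3 - √(484 + (-3 + 1803² + 43*(-1759))²)/3) + 3257115)/(2079880 - 2762086) = ((3 - √(484 + (-3 + 3250809 - 75637)²)/3) + 3257115)/(-682206) = ((3 - √(484 + 3175169²)/3) + 3257115)*(-1/682206) = ((3 - √(484 + 10081698178561)/3) + 3257115)*(-1/682206) = ((3 - √10081698179045/3) + 3257115)*(-1/682206) = (3257118 - √10081698179045/3)*(-1/682206) = -542853/113701 + √10081698179045/2046618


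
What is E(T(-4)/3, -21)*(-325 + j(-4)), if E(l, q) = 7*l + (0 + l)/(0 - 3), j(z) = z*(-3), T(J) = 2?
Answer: -12520/9 ≈ -1391.1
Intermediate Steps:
j(z) = -3*z
E(l, q) = 20*l/3 (E(l, q) = 7*l + l/(-3) = 7*l + l*(-⅓) = 7*l - l/3 = 20*l/3)
E(T(-4)/3, -21)*(-325 + j(-4)) = (20*(2/3)/3)*(-325 - 3*(-4)) = (20*(2*(⅓))/3)*(-325 + 12) = ((20/3)*(⅔))*(-313) = (40/9)*(-313) = -12520/9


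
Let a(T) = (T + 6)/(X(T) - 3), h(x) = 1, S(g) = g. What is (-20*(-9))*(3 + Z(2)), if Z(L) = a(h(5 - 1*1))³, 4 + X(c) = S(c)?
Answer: 1525/6 ≈ 254.17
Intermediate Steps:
X(c) = -4 + c
a(T) = (6 + T)/(-7 + T) (a(T) = (T + 6)/((-4 + T) - 3) = (6 + T)/(-7 + T))
Z(L) = -343/216 (Z(L) = ((6 + 1)/(-7 + 1))³ = (7/(-6))³ = (-⅙*7)³ = (-7/6)³ = -343/216)
(-20*(-9))*(3 + Z(2)) = (-20*(-9))*(3 - 343/216) = 180*(305/216) = 1525/6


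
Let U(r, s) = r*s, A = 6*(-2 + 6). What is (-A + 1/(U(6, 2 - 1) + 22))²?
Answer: 450241/784 ≈ 574.29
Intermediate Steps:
A = 24 (A = 6*4 = 24)
(-A + 1/(U(6, 2 - 1) + 22))² = (-1*24 + 1/(6*(2 - 1) + 22))² = (-24 + 1/(6*1 + 22))² = (-24 + 1/(6 + 22))² = (-24 + 1/28)² = (-671/28)² = 450241/784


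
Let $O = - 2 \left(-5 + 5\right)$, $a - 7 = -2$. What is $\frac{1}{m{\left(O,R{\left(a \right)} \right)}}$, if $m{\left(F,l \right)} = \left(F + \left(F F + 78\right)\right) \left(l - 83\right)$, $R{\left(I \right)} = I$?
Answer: $- \frac{1}{6084} \approx -0.00016437$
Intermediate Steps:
$a = 5$ ($a = 7 - 2 = 5$)
$O = 0$ ($O = \left(-2\right) 0 = 0$)
$m{\left(F,l \right)} = \left(-83 + l\right) \left(78 + F + F^{2}\right)$ ($m{\left(F,l \right)} = \left(F + \left(F^{2} + 78\right)\right) \left(-83 + l\right) = \left(F + \left(78 + F^{2}\right)\right) \left(-83 + l\right) = \left(78 + F + F^{2}\right) \left(-83 + l\right) = \left(-83 + l\right) \left(78 + F + F^{2}\right)$)
$\frac{1}{m{\left(O,R{\left(a \right)} \right)}} = \frac{1}{-6474 - 0 - 83 \cdot 0^{2} + 78 \cdot 5 + 0 \cdot 5 + 5 \cdot 0^{2}} = \frac{1}{-6474 + 0 - 0 + 390 + 0 + 5 \cdot 0} = \frac{1}{-6474 + 0 + 0 + 390 + 0 + 0} = \frac{1}{-6084} = - \frac{1}{6084}$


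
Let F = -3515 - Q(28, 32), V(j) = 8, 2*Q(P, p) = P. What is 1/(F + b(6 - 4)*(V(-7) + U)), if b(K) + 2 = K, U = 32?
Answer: -1/3529 ≈ -0.00028337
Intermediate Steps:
Q(P, p) = P/2
F = -3529 (F = -3515 - 28/2 = -3515 - 1*14 = -3515 - 14 = -3529)
b(K) = -2 + K
1/(F + b(6 - 4)*(V(-7) + U)) = 1/(-3529 + (-2 + (6 - 4))*(8 + 32)) = 1/(-3529 + (-2 + 2)*40) = 1/(-3529 + 0*40) = 1/(-3529 + 0) = 1/(-3529) = -1/3529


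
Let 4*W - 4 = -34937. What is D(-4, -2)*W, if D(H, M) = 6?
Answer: -104799/2 ≈ -52400.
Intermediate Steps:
W = -34933/4 (W = 1 + (¼)*(-34937) = 1 - 34937/4 = -34933/4 ≈ -8733.3)
D(-4, -2)*W = 6*(-34933/4) = -104799/2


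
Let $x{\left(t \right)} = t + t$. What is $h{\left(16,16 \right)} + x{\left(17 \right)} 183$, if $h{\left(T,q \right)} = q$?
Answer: $6238$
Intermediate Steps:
$x{\left(t \right)} = 2 t$
$h{\left(16,16 \right)} + x{\left(17 \right)} 183 = 16 + 2 \cdot 17 \cdot 183 = 16 + 34 \cdot 183 = 16 + 6222 = 6238$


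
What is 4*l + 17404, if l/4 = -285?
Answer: 12844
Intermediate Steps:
l = -1140 (l = 4*(-285) = -1140)
4*l + 17404 = 4*(-1140) + 17404 = -4560 + 17404 = 12844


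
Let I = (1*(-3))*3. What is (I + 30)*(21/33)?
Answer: 147/11 ≈ 13.364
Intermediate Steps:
I = -9 (I = -3*3 = -9)
(I + 30)*(21/33) = (-9 + 30)*(21/33) = 21*(21*(1/33)) = 21*(7/11) = 147/11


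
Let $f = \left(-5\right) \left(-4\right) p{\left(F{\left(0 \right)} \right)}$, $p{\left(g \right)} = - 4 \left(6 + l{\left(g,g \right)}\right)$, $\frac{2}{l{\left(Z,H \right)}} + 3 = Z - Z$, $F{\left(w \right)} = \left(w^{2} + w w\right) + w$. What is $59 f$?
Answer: $- \frac{75520}{3} \approx -25173.0$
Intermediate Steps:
$F{\left(w \right)} = w + 2 w^{2}$ ($F{\left(w \right)} = \left(w^{2} + w^{2}\right) + w = 2 w^{2} + w = w + 2 w^{2}$)
$l{\left(Z,H \right)} = - \frac{2}{3}$ ($l{\left(Z,H \right)} = \frac{2}{-3 + \left(Z - Z\right)} = \frac{2}{-3 + 0} = \frac{2}{-3} = 2 \left(- \frac{1}{3}\right) = - \frac{2}{3}$)
$p{\left(g \right)} = - \frac{64}{3}$ ($p{\left(g \right)} = - 4 \left(6 - \frac{2}{3}\right) = \left(-4\right) \frac{16}{3} = - \frac{64}{3}$)
$f = - \frac{1280}{3}$ ($f = \left(-5\right) \left(-4\right) \left(- \frac{64}{3}\right) = 20 \left(- \frac{64}{3}\right) = - \frac{1280}{3} \approx -426.67$)
$59 f = 59 \left(- \frac{1280}{3}\right) = - \frac{75520}{3}$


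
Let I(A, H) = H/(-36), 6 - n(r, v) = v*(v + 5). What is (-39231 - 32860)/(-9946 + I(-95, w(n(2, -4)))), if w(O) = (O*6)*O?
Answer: 216273/29888 ≈ 7.2361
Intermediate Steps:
n(r, v) = 6 - v*(5 + v) (n(r, v) = 6 - v*(v + 5) = 6 - v*(5 + v))
w(O) = 6*O² (w(O) = (6*O)*O = 6*O²)
I(A, H) = -H/36 (I(A, H) = H*(-1/36) = -H/36)
(-39231 - 32860)/(-9946 + I(-95, w(n(2, -4)))) = (-39231 - 32860)/(-9946 - (6 - 1*(-4)² - 5*(-4))²/6) = -72091/(-9946 - (6 - 1*16 + 20)²/6) = -72091/(-9946 - (6 - 16 + 20)²/6) = -72091/(-9946 - 10²/6) = -72091/(-9946 - 100/6) = -72091/(-9946 - 1/36*600) = -72091/(-9946 - 50/3) = -72091/(-29888/3) = -72091*(-3/29888) = 216273/29888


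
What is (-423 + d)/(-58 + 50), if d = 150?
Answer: 273/8 ≈ 34.125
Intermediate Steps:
(-423 + d)/(-58 + 50) = (-423 + 150)/(-58 + 50) = -273/(-8) = -273*(-⅛) = 273/8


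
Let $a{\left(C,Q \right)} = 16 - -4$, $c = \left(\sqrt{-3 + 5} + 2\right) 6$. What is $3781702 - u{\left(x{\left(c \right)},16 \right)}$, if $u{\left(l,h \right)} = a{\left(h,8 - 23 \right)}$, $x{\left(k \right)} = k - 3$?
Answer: $3781682$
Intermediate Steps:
$c = 12 + 6 \sqrt{2}$ ($c = \left(\sqrt{2} + 2\right) 6 = \left(2 + \sqrt{2}\right) 6 = 12 + 6 \sqrt{2} \approx 20.485$)
$x{\left(k \right)} = -3 + k$
$a{\left(C,Q \right)} = 20$ ($a{\left(C,Q \right)} = 16 + 4 = 20$)
$u{\left(l,h \right)} = 20$
$3781702 - u{\left(x{\left(c \right)},16 \right)} = 3781702 - 20 = 3781682$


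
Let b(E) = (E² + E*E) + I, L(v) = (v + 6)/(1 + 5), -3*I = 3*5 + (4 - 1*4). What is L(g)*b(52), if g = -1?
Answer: 9005/2 ≈ 4502.5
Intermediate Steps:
I = -5 (I = -(3*5 + (4 - 1*4))/3 = -(15 + (4 - 4))/3 = -(15 + 0)/3 = -⅓*15 = -5)
L(v) = 1 + v/6 (L(v) = (6 + v)/6 = (6 + v)*(⅙) = 1 + v/6)
b(E) = -5 + 2*E² (b(E) = (E² + E*E) - 5 = (E² + E²) - 5 = 2*E² - 5 = -5 + 2*E²)
L(g)*b(52) = (1 + (⅙)*(-1))*(-5 + 2*52²) = (1 - ⅙)*(-5 + 2*2704) = 5*(-5 + 5408)/6 = (⅚)*5403 = 9005/2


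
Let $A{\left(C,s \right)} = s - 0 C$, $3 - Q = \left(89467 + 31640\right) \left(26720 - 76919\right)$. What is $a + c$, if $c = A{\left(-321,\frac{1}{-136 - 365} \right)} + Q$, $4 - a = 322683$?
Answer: $\frac{3045642936116}{501} \approx 6.0791 \cdot 10^{9}$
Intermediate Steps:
$Q = 6079450296$ ($Q = 3 - \left(89467 + 31640\right) \left(26720 - 76919\right) = 3 - 121107 \left(-50199\right) = 3 - -6079450293 = 3 + 6079450293 = 6079450296$)
$a = -322679$ ($a = 4 - 322683 = -322679$)
$A{\left(C,s \right)} = s$ ($A{\left(C,s \right)} = s - 0 = s + 0 = s$)
$c = \frac{3045804598295}{501}$ ($c = \frac{1}{-136 - 365} + 6079450296 = \frac{1}{-501} + 6079450296 = - \frac{1}{501} + 6079450296 = \frac{3045804598295}{501} \approx 6.0794 \cdot 10^{9}$)
$a + c = -322679 + \frac{3045804598295}{501} = \frac{3045642936116}{501}$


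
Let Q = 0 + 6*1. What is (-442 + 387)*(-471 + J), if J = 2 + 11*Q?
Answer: 22165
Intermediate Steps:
Q = 6 (Q = 0 + 6 = 6)
J = 68 (J = 2 + 11*6 = 2 + 66 = 68)
(-442 + 387)*(-471 + J) = (-442 + 387)*(-471 + 68) = -55*(-403) = 22165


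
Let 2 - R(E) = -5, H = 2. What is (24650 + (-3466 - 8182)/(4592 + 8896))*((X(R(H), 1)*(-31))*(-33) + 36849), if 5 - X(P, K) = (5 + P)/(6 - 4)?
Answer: 248145469124/281 ≈ 8.8308e+8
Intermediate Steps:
R(E) = 7 (R(E) = 2 - 1*(-5) = 2 + 5 = 7)
X(P, K) = 5/2 - P/2 (X(P, K) = 5 - (5 + P)/(6 - 4) = 5 - (5 + P)/2 = 5 - (5/2 + P/2) = 5 + (-5/2 - P/2) = 5/2 - P/2)
(24650 + (-3466 - 8182)/(4592 + 8896))*((X(R(H), 1)*(-31))*(-33) + 36849) = (24650 + (-3466 - 8182)/(4592 + 8896))*(((5/2 - 1/2*7)*(-31))*(-33) + 36849) = (24650 - 11648/13488)*(((5/2 - 7/2)*(-31))*(-33) + 36849) = (24650 - 11648*1/13488)*(-1*(-31)*(-33) + 36849) = (24650 - 728/843)*(31*(-33) + 36849) = 20779222*(-1023 + 36849)/843 = (20779222/843)*35826 = 248145469124/281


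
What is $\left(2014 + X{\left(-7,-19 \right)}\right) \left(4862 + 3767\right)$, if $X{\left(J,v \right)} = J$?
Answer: $17318403$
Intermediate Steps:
$\left(2014 + X{\left(-7,-19 \right)}\right) \left(4862 + 3767\right) = \left(2014 - 7\right) \left(4862 + 3767\right) = 2007 \cdot 8629 = 17318403$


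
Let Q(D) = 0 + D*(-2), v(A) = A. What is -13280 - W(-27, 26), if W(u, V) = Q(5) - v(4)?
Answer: -13266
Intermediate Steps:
Q(D) = -2*D (Q(D) = 0 - 2*D = -2*D)
W(u, V) = -14 (W(u, V) = -2*5 - 1*4 = -10 - 4 = -14)
-13280 - W(-27, 26) = -13280 - 1*(-14) = -13280 + 14 = -13266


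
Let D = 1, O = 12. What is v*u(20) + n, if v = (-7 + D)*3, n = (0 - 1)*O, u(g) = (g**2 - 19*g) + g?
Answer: -732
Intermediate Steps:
u(g) = g**2 - 18*g
n = -12 (n = (0 - 1)*12 = -1*12 = -12)
v = -18 (v = (-7 + 1)*3 = -6*3 = -18)
v*u(20) + n = -360*(-18 + 20) - 12 = -360*2 - 12 = -18*40 - 12 = -720 - 12 = -732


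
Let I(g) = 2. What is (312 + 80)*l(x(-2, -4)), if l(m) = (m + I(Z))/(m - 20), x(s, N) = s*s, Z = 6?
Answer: -147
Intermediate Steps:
x(s, N) = s²
l(m) = (2 + m)/(-20 + m) (l(m) = (m + 2)/(m - 20) = (2 + m)/(-20 + m))
(312 + 80)*l(x(-2, -4)) = (312 + 80)*((2 + (-2)²)/(-20 + (-2)²)) = 392*((2 + 4)/(-20 + 4)) = 392*(6/(-16)) = 392*(-1/16*6) = 392*(-3/8) = -147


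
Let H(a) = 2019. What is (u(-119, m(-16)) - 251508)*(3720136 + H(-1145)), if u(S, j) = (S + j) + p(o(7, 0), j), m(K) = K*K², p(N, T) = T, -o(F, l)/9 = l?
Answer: -967086589945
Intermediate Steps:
o(F, l) = -9*l
m(K) = K³
u(S, j) = S + 2*j (u(S, j) = (S + j) + j = S + 2*j)
(u(-119, m(-16)) - 251508)*(3720136 + H(-1145)) = ((-119 + 2*(-16)³) - 251508)*(3720136 + 2019) = ((-119 + 2*(-4096)) - 251508)*3722155 = ((-119 - 8192) - 251508)*3722155 = (-8311 - 251508)*3722155 = -259819*3722155 = -967086589945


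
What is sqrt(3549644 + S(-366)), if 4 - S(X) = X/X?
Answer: sqrt(3549647) ≈ 1884.1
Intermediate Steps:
S(X) = 3 (S(X) = 4 - X/X = 4 - 1*1 = 4 - 1 = 3)
sqrt(3549644 + S(-366)) = sqrt(3549644 + 3) = sqrt(3549647)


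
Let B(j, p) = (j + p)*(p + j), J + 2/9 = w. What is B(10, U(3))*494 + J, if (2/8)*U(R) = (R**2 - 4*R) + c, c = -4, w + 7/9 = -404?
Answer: 159651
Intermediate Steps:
w = -3643/9 (w = -7/9 - 404 = -3643/9 ≈ -404.78)
J = -405 (J = -2/9 - 3643/9 = -405)
U(R) = -16 - 16*R + 4*R**2 (U(R) = 4*((R**2 - 4*R) - 4) = 4*(-4 + R**2 - 4*R) = -16 - 16*R + 4*R**2)
B(j, p) = (j + p)**2 (B(j, p) = (j + p)*(j + p) = (j + p)**2)
B(10, U(3))*494 + J = (10 + (-16 - 16*3 + 4*3**2))**2*494 - 405 = (10 + (-16 - 48 + 4*9))**2*494 - 405 = (10 + (-16 - 48 + 36))**2*494 - 405 = (10 - 28)**2*494 - 405 = (-18)**2*494 - 405 = 324*494 - 405 = 160056 - 405 = 159651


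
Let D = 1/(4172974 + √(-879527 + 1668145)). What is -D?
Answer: -2086487/8706855608029 + √788618/17413711216058 ≈ -2.3959e-7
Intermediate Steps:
D = 1/(4172974 + √788618) ≈ 2.3959e-7
-D = -(2086487/8706855608029 - √788618/17413711216058) = -2086487/8706855608029 + √788618/17413711216058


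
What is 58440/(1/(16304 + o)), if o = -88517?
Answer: -4220127720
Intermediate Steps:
58440/(1/(16304 + o)) = 58440/(1/(16304 - 88517)) = 58440/(1/(-72213)) = 58440/(-1/72213) = 58440*(-72213) = -4220127720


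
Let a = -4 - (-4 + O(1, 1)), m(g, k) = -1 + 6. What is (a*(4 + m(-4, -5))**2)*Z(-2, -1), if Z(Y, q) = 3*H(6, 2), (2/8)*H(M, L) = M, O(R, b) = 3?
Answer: -17496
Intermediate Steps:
H(M, L) = 4*M
m(g, k) = 5
Z(Y, q) = 72 (Z(Y, q) = 3*(4*6) = 3*24 = 72)
a = -3 (a = -4 - (-4 + 3) = -4 - (-1) = -4 - 1*(-1) = -4 + 1 = -3)
(a*(4 + m(-4, -5))**2)*Z(-2, -1) = -3*(4 + 5)**2*72 = -3*9**2*72 = -3*81*72 = -243*72 = -17496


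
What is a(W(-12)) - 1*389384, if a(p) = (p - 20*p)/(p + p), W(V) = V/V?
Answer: -778787/2 ≈ -3.8939e+5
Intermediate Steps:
W(V) = 1
a(p) = -19/2 (a(p) = (-19*p)/((2*p)) = (-19*p)*(1/(2*p)) = -19/2)
a(W(-12)) - 1*389384 = -19/2 - 1*389384 = -19/2 - 389384 = -778787/2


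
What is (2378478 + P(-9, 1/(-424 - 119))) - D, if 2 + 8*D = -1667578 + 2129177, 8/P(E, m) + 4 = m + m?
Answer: 20181471373/8696 ≈ 2.3208e+6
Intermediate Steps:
P(E, m) = 8/(-4 + 2*m) (P(E, m) = 8/(-4 + (m + m)) = 8/(-4 + 2*m))
D = 461597/8 (D = -¼ + (-1667578 + 2129177)/8 = -¼ + (⅛)*461599 = -¼ + 461599/8 = 461597/8 ≈ 57700.)
(2378478 + P(-9, 1/(-424 - 119))) - D = (2378478 + 4/(-2 + 1/(-424 - 119))) - 1*461597/8 = (2378478 + 4/(-2 + 1/(-543))) - 461597/8 = (2378478 + 4/(-2 - 1/543)) - 461597/8 = (2378478 + 4/(-1087/543)) - 461597/8 = (2378478 + 4*(-543/1087)) - 461597/8 = (2378478 - 2172/1087) - 461597/8 = 2585403414/1087 - 461597/8 = 20181471373/8696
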